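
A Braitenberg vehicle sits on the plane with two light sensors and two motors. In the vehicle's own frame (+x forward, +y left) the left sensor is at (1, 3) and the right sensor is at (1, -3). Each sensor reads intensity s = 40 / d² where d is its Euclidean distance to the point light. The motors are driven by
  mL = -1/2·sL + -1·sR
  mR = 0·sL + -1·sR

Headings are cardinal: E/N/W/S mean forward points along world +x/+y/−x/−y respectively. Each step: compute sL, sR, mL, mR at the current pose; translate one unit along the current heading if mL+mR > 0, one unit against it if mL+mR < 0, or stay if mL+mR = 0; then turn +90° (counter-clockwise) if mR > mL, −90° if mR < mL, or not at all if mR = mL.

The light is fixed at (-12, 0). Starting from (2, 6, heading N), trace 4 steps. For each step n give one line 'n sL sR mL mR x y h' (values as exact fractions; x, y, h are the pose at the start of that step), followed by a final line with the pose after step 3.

0 4/17 20/169 -678/2873 -20/169 2 6 N
1 40/173 40/233 -11580/40309 -40/233 2 5 W
2 2/17 1/4 -21/68 -1/4 3 5 S
3 40/337 8/53 -3756/17861 -8/53 3 6 E
final 2 6 N

n=0: pose=(2,6,N); sL=4/17, sR=20/169; mL=-678/2873, mR=-20/169; mL+mR=-1018/2873 → advance -1; mR−mL=2/17 → turn +1·90°
n=1: pose=(2,5,W); sL=40/173, sR=40/233; mL=-11580/40309, mR=-40/233; mL+mR=-18500/40309 → advance -1; mR−mL=20/173 → turn +1·90°
n=2: pose=(3,5,S); sL=2/17, sR=1/4; mL=-21/68, mR=-1/4; mL+mR=-19/34 → advance -1; mR−mL=1/17 → turn +1·90°
n=3: pose=(3,6,E); sL=40/337, sR=8/53; mL=-3756/17861, mR=-8/53; mL+mR=-6452/17861 → advance -1; mR−mL=20/337 → turn +1·90°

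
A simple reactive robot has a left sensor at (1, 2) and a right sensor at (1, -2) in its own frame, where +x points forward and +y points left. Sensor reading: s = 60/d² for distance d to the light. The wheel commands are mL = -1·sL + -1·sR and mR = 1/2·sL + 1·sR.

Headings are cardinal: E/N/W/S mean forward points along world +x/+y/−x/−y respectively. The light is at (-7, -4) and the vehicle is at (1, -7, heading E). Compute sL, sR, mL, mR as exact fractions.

left sensor world pos  = (2, -5); dL² = 82
right sensor world pos = (2, -9); dR² = 106
sL = 60/82 = 30/41
sR = 60/106 = 30/53
mL = -1·sL + -1·sR = -2820/2173
mR = 1/2·sL + 1·sR = 2025/2173

30/41 30/53 -2820/2173 2025/2173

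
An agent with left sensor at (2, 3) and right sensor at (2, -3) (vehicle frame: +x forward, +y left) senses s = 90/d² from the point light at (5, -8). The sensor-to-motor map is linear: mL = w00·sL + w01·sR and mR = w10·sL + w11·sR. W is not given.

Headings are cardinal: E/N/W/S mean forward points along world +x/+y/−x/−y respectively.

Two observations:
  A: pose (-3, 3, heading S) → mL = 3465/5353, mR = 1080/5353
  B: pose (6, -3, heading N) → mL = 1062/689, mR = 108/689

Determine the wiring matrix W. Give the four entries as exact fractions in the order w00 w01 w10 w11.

1/2 1/2 1/2 -1/2

obs A: pose=(-3,3,S) → sL=45/53, sR=45/101, mL=3465/5353, mR=1080/5353
obs B: pose=(6,-3,N) → sL=90/53, sR=18/13, mL=1062/689, mR=108/689
sensor matrix S = [[45/53, 45/101], [90/53, 18/13]]; det S = 29160/69589
solve [mL_A; mL_B] = S·[w00; w01] and [mR_A; mR_B] = S·[w10; w11]:
  w00 = 1/2, w01 = 1/2, w10 = 1/2, w11 = -1/2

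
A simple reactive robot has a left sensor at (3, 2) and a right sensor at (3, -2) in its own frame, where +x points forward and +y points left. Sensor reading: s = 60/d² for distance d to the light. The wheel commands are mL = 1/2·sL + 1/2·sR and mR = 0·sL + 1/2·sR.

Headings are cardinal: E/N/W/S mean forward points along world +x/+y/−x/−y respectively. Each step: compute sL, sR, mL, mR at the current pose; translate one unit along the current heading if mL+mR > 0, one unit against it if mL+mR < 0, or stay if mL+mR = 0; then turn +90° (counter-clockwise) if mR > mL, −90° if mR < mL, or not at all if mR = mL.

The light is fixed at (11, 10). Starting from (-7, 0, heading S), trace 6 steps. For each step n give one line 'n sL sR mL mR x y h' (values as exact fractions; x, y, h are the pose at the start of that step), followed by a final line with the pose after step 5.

0 12/85 60/569 5964/48365 30/569 -7 0 S
1 6/61 10/87 566/5307 5/87 -7 -1 W
2 12/101 60/353 5148/35653 30/353 -8 -1 N
3 3/16 3/20 27/160 3/40 -8 0 E
4 12/85 60/569 5964/48365 30/569 -7 0 S
5 6/61 10/87 566/5307 5/87 -7 -1 W
final -8 -1 N

n=0: pose=(-7,0,S); sL=12/85, sR=60/569; mL=5964/48365, mR=30/569; mL+mR=8514/48365 → advance +1; mR−mL=-6/85 → turn -1·90°
n=1: pose=(-7,-1,W); sL=6/61, sR=10/87; mL=566/5307, mR=5/87; mL+mR=871/5307 → advance +1; mR−mL=-3/61 → turn -1·90°
n=2: pose=(-8,-1,N); sL=12/101, sR=60/353; mL=5148/35653, mR=30/353; mL+mR=8178/35653 → advance +1; mR−mL=-6/101 → turn -1·90°
n=3: pose=(-8,0,E); sL=3/16, sR=3/20; mL=27/160, mR=3/40; mL+mR=39/160 → advance +1; mR−mL=-3/32 → turn -1·90°
n=4: pose=(-7,0,S); sL=12/85, sR=60/569; mL=5964/48365, mR=30/569; mL+mR=8514/48365 → advance +1; mR−mL=-6/85 → turn -1·90°
n=5: pose=(-7,-1,W); sL=6/61, sR=10/87; mL=566/5307, mR=5/87; mL+mR=871/5307 → advance +1; mR−mL=-3/61 → turn -1·90°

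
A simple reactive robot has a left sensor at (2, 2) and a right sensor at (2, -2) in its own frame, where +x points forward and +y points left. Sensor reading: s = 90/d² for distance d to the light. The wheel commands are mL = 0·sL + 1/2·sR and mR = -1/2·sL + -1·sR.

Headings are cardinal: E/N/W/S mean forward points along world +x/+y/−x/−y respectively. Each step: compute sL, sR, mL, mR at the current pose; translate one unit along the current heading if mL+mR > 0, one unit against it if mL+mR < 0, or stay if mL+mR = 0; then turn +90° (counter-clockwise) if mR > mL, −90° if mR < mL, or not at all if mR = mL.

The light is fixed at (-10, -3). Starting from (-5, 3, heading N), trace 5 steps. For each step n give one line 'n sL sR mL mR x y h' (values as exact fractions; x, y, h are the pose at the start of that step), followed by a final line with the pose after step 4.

n=0: pose=(-5,3,N); sL=90/73, sR=90/113; mL=45/113, mR=-11655/8249; mL+mR=-8370/8249 → advance -1; mR−mL=-14940/8249 → turn -1·90°
n=1: pose=(-5,2,E); sL=45/49, sR=45/29; mL=45/58, mR=-5715/2842; mL+mR=-1755/1421 → advance -1; mR−mL=-3960/1421 → turn -1·90°
n=2: pose=(-6,2,S); sL=2, sR=90/13; mL=45/13, mR=-103/13; mL+mR=-58/13 → advance -1; mR−mL=-148/13 → turn -1·90°
n=3: pose=(-6,3,W); sL=9/2, sR=45/34; mL=45/68, mR=-243/68; mL+mR=-99/34 → advance -1; mR−mL=-72/17 → turn -1·90°
n=4: pose=(-5,3,N); sL=90/73, sR=90/113; mL=45/113, mR=-11655/8249; mL+mR=-8370/8249 → advance -1; mR−mL=-14940/8249 → turn -1·90°

0 90/73 90/113 45/113 -11655/8249 -5 3 N
1 45/49 45/29 45/58 -5715/2842 -5 2 E
2 2 90/13 45/13 -103/13 -6 2 S
3 9/2 45/34 45/68 -243/68 -6 3 W
4 90/73 90/113 45/113 -11655/8249 -5 3 N
final -5 2 E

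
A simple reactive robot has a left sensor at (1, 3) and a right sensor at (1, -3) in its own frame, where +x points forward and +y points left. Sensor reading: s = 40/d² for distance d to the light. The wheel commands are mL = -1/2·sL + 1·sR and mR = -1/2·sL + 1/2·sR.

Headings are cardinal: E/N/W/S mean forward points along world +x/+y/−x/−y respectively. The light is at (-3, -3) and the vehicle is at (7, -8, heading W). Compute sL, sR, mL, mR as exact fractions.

left sensor world pos  = (6, -11); dL² = 145
right sensor world pos = (6, -5); dR² = 85
sL = 40/145 = 8/29
sR = 40/85 = 8/17
mL = -1/2·sL + 1·sR = 164/493
mR = -1/2·sL + 1/2·sR = 48/493

8/29 8/17 164/493 48/493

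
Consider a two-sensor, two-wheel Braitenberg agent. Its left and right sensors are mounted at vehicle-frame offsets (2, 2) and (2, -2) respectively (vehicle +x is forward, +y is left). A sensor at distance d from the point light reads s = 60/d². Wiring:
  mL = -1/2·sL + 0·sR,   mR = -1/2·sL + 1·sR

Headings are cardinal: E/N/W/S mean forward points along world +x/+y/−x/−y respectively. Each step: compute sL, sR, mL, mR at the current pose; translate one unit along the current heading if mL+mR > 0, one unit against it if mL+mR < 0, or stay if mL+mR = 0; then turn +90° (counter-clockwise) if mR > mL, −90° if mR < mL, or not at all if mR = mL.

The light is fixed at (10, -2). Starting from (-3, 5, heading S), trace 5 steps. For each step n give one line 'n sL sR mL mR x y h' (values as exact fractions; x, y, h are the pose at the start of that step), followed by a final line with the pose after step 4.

0 30/73 6/25 -15/73 63/1825 -3 5 S
1 60/221 60/157 -30/221 8550/34697 -3 6 E
2 15/74 3/10 -15/148 147/740 -2 6 N
3 12/49 60/317 -6/49 1038/15533 -2 7 W
4 6/13 30/109 -3/13 63/1417 -1 7 S
final -1 8 E

n=0: pose=(-3,5,S); sL=30/73, sR=6/25; mL=-15/73, mR=63/1825; mL+mR=-312/1825 → advance -1; mR−mL=6/25 → turn +1·90°
n=1: pose=(-3,6,E); sL=60/221, sR=60/157; mL=-30/221, mR=8550/34697; mL+mR=3840/34697 → advance +1; mR−mL=60/157 → turn +1·90°
n=2: pose=(-2,6,N); sL=15/74, sR=3/10; mL=-15/148, mR=147/740; mL+mR=18/185 → advance +1; mR−mL=3/10 → turn +1·90°
n=3: pose=(-2,7,W); sL=12/49, sR=60/317; mL=-6/49, mR=1038/15533; mL+mR=-864/15533 → advance -1; mR−mL=60/317 → turn +1·90°
n=4: pose=(-1,7,S); sL=6/13, sR=30/109; mL=-3/13, mR=63/1417; mL+mR=-264/1417 → advance -1; mR−mL=30/109 → turn +1·90°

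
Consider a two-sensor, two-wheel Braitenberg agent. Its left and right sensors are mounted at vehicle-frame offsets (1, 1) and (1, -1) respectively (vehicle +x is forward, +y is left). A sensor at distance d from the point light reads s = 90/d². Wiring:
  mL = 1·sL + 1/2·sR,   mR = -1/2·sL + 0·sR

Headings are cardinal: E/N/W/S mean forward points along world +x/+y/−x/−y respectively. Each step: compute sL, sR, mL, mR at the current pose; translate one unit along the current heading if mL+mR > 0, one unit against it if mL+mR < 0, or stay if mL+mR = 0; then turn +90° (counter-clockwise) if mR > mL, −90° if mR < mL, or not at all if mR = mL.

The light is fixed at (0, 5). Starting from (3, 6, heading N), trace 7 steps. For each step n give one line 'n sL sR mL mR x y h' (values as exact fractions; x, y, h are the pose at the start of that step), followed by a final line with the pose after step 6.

n=0: pose=(3,6,N); sL=45/4, sR=9/2; mL=27/2, mR=-45/8; mL+mR=63/8 → advance +1; mR−mL=-153/8 → turn -1·90°
n=1: pose=(3,7,E); sL=18/5, sR=90/17; mL=531/85, mR=-9/5; mL+mR=378/85 → advance +1; mR−mL=-684/85 → turn -1·90°
n=2: pose=(4,7,S); sL=45/13, sR=9; mL=207/26, mR=-45/26; mL+mR=81/13 → advance +1; mR−mL=-126/13 → turn -1·90°
n=3: pose=(4,6,W); sL=10, sR=90/13; mL=175/13, mR=-5; mL+mR=110/13 → advance +1; mR−mL=-240/13 → turn -1·90°
n=4: pose=(3,6,N); sL=45/4, sR=9/2; mL=27/2, mR=-45/8; mL+mR=63/8 → advance +1; mR−mL=-153/8 → turn -1·90°
n=5: pose=(3,7,E); sL=18/5, sR=90/17; mL=531/85, mR=-9/5; mL+mR=378/85 → advance +1; mR−mL=-684/85 → turn -1·90°
n=6: pose=(4,7,S); sL=45/13, sR=9; mL=207/26, mR=-45/26; mL+mR=81/13 → advance +1; mR−mL=-126/13 → turn -1·90°

0 45/4 9/2 27/2 -45/8 3 6 N
1 18/5 90/17 531/85 -9/5 3 7 E
2 45/13 9 207/26 -45/26 4 7 S
3 10 90/13 175/13 -5 4 6 W
4 45/4 9/2 27/2 -45/8 3 6 N
5 18/5 90/17 531/85 -9/5 3 7 E
6 45/13 9 207/26 -45/26 4 7 S
final 4 6 W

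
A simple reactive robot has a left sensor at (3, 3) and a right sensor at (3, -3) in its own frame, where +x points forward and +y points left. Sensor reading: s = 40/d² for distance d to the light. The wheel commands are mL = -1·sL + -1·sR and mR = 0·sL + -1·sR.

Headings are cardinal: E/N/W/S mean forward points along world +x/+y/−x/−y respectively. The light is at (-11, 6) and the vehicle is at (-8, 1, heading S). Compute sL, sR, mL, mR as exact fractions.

left sensor world pos  = (-5, -2); dL² = 100
right sensor world pos = (-11, -2); dR² = 64
sL = 40/100 = 2/5
sR = 40/64 = 5/8
mL = -1·sL + -1·sR = -41/40
mR = 0·sL + -1·sR = -5/8

2/5 5/8 -41/40 -5/8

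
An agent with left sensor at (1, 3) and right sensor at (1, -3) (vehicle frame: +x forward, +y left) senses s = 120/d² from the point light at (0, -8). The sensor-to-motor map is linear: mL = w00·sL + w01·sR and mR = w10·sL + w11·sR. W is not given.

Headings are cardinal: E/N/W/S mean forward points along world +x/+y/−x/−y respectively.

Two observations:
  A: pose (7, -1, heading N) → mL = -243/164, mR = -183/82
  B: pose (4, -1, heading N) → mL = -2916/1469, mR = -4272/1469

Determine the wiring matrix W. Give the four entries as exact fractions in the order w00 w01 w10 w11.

obs A: pose=(7,-1,N) → sL=3/2, sR=30/41, mL=-243/164, mR=-183/82
obs B: pose=(4,-1,N) → sL=24/13, sR=120/113, mL=-2916/1469, mR=-4272/1469
sensor matrix S = [[3/2, 30/41], [24/13, 120/113]]; det S = 14580/60229
solve [mL_A; mL_B] = S·[w00; w01] and [mR_A; mR_B] = S·[w10; w11]:
  w00 = -1/2, w01 = -1, w10 = -1, w11 = -1

-1/2 -1 -1 -1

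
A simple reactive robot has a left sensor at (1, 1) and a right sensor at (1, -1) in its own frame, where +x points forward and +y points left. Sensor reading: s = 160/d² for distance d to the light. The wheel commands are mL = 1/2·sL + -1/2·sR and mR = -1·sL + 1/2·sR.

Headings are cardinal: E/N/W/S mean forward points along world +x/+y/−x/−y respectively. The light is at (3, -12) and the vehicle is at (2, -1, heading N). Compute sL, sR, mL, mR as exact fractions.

40/37 10/9 -5/333 -175/333

left sensor world pos  = (1, 0); dL² = 148
right sensor world pos = (3, 0); dR² = 144
sL = 160/148 = 40/37
sR = 160/144 = 10/9
mL = 1/2·sL + -1/2·sR = -5/333
mR = -1·sL + 1/2·sR = -175/333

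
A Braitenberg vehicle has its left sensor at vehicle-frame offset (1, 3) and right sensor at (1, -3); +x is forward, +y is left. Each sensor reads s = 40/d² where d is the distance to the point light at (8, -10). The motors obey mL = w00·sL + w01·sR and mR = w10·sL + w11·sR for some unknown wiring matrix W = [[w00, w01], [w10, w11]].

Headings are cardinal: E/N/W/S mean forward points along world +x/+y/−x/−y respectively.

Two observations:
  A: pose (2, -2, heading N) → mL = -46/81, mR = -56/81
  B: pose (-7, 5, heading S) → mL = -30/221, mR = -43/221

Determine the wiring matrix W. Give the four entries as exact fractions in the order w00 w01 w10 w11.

-1/2 -1 -1 -1

obs A: pose=(2,-2,N) → sL=20/81, sR=4/9, mL=-46/81, mR=-56/81
obs B: pose=(-7,5,S) → sL=2/17, sR=1/13, mL=-30/221, mR=-43/221
sensor matrix S = [[20/81, 4/9], [2/17, 1/13]]; det S = -596/17901
solve [mL_A; mL_B] = S·[w00; w01] and [mR_A; mR_B] = S·[w10; w11]:
  w00 = -1/2, w01 = -1, w10 = -1, w11 = -1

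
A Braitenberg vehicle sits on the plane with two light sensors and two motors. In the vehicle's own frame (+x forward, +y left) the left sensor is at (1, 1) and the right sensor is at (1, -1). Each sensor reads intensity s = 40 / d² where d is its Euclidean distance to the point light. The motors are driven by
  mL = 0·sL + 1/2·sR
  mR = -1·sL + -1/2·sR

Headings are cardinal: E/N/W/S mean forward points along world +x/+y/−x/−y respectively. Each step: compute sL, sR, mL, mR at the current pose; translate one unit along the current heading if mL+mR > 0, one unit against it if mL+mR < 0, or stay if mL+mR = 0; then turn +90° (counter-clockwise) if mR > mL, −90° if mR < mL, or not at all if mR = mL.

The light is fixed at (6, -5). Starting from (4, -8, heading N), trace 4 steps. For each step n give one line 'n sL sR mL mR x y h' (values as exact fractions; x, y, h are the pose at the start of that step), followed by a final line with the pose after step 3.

0 40/13 8 4 -92/13 4 -8 N
1 4 20/13 10/13 -62/13 4 -9 E
2 40/29 40/41 20/41 -2220/1189 3 -9 S
3 5/4 2 1 -9/4 3 -8 W
final 4 -8 N

n=0: pose=(4,-8,N); sL=40/13, sR=8; mL=4, mR=-92/13; mL+mR=-40/13 → advance -1; mR−mL=-144/13 → turn -1·90°
n=1: pose=(4,-9,E); sL=4, sR=20/13; mL=10/13, mR=-62/13; mL+mR=-4 → advance -1; mR−mL=-72/13 → turn -1·90°
n=2: pose=(3,-9,S); sL=40/29, sR=40/41; mL=20/41, mR=-2220/1189; mL+mR=-40/29 → advance -1; mR−mL=-2800/1189 → turn -1·90°
n=3: pose=(3,-8,W); sL=5/4, sR=2; mL=1, mR=-9/4; mL+mR=-5/4 → advance -1; mR−mL=-13/4 → turn -1·90°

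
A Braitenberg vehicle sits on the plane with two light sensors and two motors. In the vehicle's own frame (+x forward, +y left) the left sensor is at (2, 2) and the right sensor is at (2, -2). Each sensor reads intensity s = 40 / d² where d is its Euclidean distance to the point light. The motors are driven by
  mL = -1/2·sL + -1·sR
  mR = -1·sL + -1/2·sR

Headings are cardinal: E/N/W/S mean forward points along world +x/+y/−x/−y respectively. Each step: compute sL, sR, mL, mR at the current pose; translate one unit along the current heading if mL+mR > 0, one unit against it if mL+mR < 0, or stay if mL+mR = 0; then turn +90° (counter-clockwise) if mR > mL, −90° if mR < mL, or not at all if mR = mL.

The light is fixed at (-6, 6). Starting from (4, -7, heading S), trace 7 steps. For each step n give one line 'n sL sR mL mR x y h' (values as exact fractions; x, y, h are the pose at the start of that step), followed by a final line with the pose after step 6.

0 40/369 40/289 -20540/106641 -18940/106641 4 -7 S
1 10/61 2/17 -207/1037 -231/1037 4 -6 E
2 40/317 8/49 -3516/15533 -3228/15533 3 -6 S
3 20/101 4/29 -694/2929 -782/2929 3 -5 E
4 40/269 8/41 -2972/11029 -2716/11029 2 -5 S
5 10/41 10/61 -715/2501 -815/2501 2 -4 E
6 8/45 40/169 -2476/7605 -2252/7605 1 -4 S
final 1 -3 E

n=0: pose=(4,-7,S); sL=40/369, sR=40/289; mL=-20540/106641, mR=-18940/106641; mL+mR=-13160/35547 → advance -1; mR−mL=1600/106641 → turn +1·90°
n=1: pose=(4,-6,E); sL=10/61, sR=2/17; mL=-207/1037, mR=-231/1037; mL+mR=-438/1037 → advance -1; mR−mL=-24/1037 → turn -1·90°
n=2: pose=(3,-6,S); sL=40/317, sR=8/49; mL=-3516/15533, mR=-3228/15533; mL+mR=-6744/15533 → advance -1; mR−mL=288/15533 → turn +1·90°
n=3: pose=(3,-5,E); sL=20/101, sR=4/29; mL=-694/2929, mR=-782/2929; mL+mR=-1476/2929 → advance -1; mR−mL=-88/2929 → turn -1·90°
n=4: pose=(2,-5,S); sL=40/269, sR=8/41; mL=-2972/11029, mR=-2716/11029; mL+mR=-5688/11029 → advance -1; mR−mL=256/11029 → turn +1·90°
n=5: pose=(2,-4,E); sL=10/41, sR=10/61; mL=-715/2501, mR=-815/2501; mL+mR=-1530/2501 → advance -1; mR−mL=-100/2501 → turn -1·90°
n=6: pose=(1,-4,S); sL=8/45, sR=40/169; mL=-2476/7605, mR=-2252/7605; mL+mR=-1576/2535 → advance -1; mR−mL=224/7605 → turn +1·90°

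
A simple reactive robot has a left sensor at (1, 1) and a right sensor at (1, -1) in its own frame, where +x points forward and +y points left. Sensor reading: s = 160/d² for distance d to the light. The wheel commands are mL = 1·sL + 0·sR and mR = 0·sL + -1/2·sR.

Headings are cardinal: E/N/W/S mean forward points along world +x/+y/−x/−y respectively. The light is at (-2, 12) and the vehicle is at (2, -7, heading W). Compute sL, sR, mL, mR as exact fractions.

160/409 160/333 160/409 -80/333

left sensor world pos  = (1, -8); dL² = 409
right sensor world pos = (1, -6); dR² = 333
sL = 160/409 = 160/409
sR = 160/333 = 160/333
mL = 1·sL + 0·sR = 160/409
mR = 0·sL + -1/2·sR = -80/333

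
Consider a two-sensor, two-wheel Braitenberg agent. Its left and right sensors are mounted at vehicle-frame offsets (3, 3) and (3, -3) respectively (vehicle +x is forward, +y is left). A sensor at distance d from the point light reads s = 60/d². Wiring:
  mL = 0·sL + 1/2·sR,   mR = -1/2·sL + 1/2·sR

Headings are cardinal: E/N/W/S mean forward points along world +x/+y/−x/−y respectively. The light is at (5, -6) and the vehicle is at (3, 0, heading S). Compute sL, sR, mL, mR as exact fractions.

left sensor world pos  = (6, -3); dL² = 10
right sensor world pos = (0, -3); dR² = 34
sL = 60/10 = 6
sR = 60/34 = 30/17
mL = 0·sL + 1/2·sR = 15/17
mR = -1/2·sL + 1/2·sR = -36/17

6 30/17 15/17 -36/17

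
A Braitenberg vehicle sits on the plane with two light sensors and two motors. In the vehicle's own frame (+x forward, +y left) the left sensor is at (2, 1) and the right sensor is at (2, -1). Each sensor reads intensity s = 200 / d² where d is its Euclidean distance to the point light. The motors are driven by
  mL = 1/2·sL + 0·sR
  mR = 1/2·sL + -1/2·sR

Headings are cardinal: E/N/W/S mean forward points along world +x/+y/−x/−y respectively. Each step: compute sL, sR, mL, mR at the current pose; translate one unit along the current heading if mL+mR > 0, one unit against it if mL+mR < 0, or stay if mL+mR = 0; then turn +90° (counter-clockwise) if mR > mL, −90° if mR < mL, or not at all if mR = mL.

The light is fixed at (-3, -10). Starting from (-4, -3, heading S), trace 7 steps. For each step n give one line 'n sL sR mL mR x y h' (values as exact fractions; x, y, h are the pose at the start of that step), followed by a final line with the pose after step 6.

n=0: pose=(-4,-3,S); sL=8, sR=200/29; mL=4, mR=16/29; mL+mR=132/29 → advance +1; mR−mL=-100/29 → turn -1·90°
n=1: pose=(-4,-4,W); sL=100/17, sR=100/29; mL=50/17, mR=600/493; mL+mR=2050/493 → advance +1; mR−mL=-50/29 → turn -1·90°
n=2: pose=(-5,-4,N); sL=200/73, sR=40/13; mL=100/73, mR=-160/949; mL+mR=1140/949 → advance +1; mR−mL=-20/13 → turn -1·90°
n=3: pose=(-5,-3,E); sL=25/8, sR=50/9; mL=25/16, mR=-175/144; mL+mR=25/72 → advance +1; mR−mL=-25/9 → turn -1·90°
n=4: pose=(-4,-3,S); sL=8, sR=200/29; mL=4, mR=16/29; mL+mR=132/29 → advance +1; mR−mL=-100/29 → turn -1·90°
n=5: pose=(-4,-4,W); sL=100/17, sR=100/29; mL=50/17, mR=600/493; mL+mR=2050/493 → advance +1; mR−mL=-50/29 → turn -1·90°
n=6: pose=(-5,-4,N); sL=200/73, sR=40/13; mL=100/73, mR=-160/949; mL+mR=1140/949 → advance +1; mR−mL=-20/13 → turn -1·90°

0 8 200/29 4 16/29 -4 -3 S
1 100/17 100/29 50/17 600/493 -4 -4 W
2 200/73 40/13 100/73 -160/949 -5 -4 N
3 25/8 50/9 25/16 -175/144 -5 -3 E
4 8 200/29 4 16/29 -4 -3 S
5 100/17 100/29 50/17 600/493 -4 -4 W
6 200/73 40/13 100/73 -160/949 -5 -4 N
final -5 -3 E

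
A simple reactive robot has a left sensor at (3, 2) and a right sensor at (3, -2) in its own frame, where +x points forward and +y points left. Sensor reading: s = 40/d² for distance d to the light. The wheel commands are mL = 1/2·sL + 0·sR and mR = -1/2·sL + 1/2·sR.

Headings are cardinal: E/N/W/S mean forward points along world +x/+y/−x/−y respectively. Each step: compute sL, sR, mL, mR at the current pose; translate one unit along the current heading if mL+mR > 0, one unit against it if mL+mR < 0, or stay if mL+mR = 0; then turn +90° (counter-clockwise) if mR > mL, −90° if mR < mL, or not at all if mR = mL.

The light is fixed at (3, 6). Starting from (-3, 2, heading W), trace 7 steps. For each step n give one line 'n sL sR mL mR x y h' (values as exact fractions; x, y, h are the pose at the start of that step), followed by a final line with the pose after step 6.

n=0: pose=(-3,2,W); sL=40/117, sR=8/17; mL=20/117, mR=128/1989; mL+mR=4/17 → advance +1; mR−mL=-212/1989 → turn -1·90°
n=1: pose=(-4,2,N); sL=20/41, sR=20/13; mL=10/41, mR=280/533; mL+mR=10/13 → advance +1; mR−mL=150/533 → turn +1·90°
n=2: pose=(-4,3,W); sL=8/25, sR=40/101; mL=4/25, mR=96/2525; mL+mR=20/101 → advance +1; mR−mL=-308/2525 → turn -1·90°
n=3: pose=(-5,3,N); sL=2/5, sR=10/9; mL=1/5, mR=16/45; mL+mR=5/9 → advance +1; mR−mL=7/45 → turn +1·90°
n=4: pose=(-5,4,W); sL=40/137, sR=40/121; mL=20/137, mR=320/16577; mL+mR=20/121 → advance +1; mR−mL=-2100/16577 → turn -1·90°
n=5: pose=(-6,4,N); sL=20/61, sR=4/5; mL=10/61, mR=72/305; mL+mR=2/5 → advance +1; mR−mL=22/305 → turn +1·90°
n=6: pose=(-6,5,W); sL=40/153, sR=8/29; mL=20/153, mR=32/4437; mL+mR=4/29 → advance +1; mR−mL=-548/4437 → turn -1·90°

0 40/117 8/17 20/117 128/1989 -3 2 W
1 20/41 20/13 10/41 280/533 -4 2 N
2 8/25 40/101 4/25 96/2525 -4 3 W
3 2/5 10/9 1/5 16/45 -5 3 N
4 40/137 40/121 20/137 320/16577 -5 4 W
5 20/61 4/5 10/61 72/305 -6 4 N
6 40/153 8/29 20/153 32/4437 -6 5 W
final -7 5 N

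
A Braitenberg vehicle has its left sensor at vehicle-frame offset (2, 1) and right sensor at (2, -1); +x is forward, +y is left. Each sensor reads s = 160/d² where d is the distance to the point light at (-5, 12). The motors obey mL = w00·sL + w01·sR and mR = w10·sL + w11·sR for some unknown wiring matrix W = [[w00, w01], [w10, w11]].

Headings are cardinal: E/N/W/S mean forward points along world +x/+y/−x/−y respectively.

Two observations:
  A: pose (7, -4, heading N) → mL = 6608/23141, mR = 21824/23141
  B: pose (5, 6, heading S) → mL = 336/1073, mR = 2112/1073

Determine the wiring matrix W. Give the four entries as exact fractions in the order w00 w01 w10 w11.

1 -1/2 1 1

obs A: pose=(7,-4,N) → sL=160/317, sR=32/73, mL=6608/23141, mR=21824/23141
obs B: pose=(5,6,S) → sL=32/37, sR=32/29, mL=336/1073, mR=2112/1073
sensor matrix S = [[160/317, 32/73], [32/37, 32/29]]; det S = 4415488/24830293
solve [mL_A; mL_B] = S·[w00; w01] and [mR_A; mR_B] = S·[w10; w11]:
  w00 = 1, w01 = -1/2, w10 = 1, w11 = 1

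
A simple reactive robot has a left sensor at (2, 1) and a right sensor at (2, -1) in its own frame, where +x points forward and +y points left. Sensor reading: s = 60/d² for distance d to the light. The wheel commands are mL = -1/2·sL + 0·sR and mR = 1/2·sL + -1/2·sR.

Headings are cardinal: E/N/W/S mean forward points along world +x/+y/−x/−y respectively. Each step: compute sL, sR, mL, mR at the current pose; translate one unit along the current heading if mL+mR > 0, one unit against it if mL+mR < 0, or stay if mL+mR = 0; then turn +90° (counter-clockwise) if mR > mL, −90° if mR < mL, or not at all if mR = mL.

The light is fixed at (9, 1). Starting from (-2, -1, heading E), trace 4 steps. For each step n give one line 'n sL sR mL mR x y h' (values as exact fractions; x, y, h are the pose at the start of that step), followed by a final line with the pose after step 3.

0 30/41 2/3 -15/41 4/123 -2 -1 E
1 60/169 60/121 -30/169 -1440/20449 -3 -1 N
2 15/53 3/10 -15/106 -9/1060 -3 -2 W
3 12/25 60/169 -6/25 264/4225 -2 -2 S
final -2 -1 E

n=0: pose=(-2,-1,E); sL=30/41, sR=2/3; mL=-15/41, mR=4/123; mL+mR=-1/3 → advance -1; mR−mL=49/123 → turn +1·90°
n=1: pose=(-3,-1,N); sL=60/169, sR=60/121; mL=-30/169, mR=-1440/20449; mL+mR=-30/121 → advance -1; mR−mL=2190/20449 → turn +1·90°
n=2: pose=(-3,-2,W); sL=15/53, sR=3/10; mL=-15/106, mR=-9/1060; mL+mR=-3/20 → advance -1; mR−mL=141/1060 → turn +1·90°
n=3: pose=(-2,-2,S); sL=12/25, sR=60/169; mL=-6/25, mR=264/4225; mL+mR=-30/169 → advance -1; mR−mL=1278/4225 → turn +1·90°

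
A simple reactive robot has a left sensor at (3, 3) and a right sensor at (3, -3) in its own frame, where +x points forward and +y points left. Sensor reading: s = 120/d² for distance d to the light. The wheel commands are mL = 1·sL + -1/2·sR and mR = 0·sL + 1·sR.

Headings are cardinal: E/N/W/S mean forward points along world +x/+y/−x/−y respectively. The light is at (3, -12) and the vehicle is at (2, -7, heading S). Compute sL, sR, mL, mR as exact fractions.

15 6 12 6

left sensor world pos  = (5, -10); dL² = 8
right sensor world pos = (-1, -10); dR² = 20
sL = 120/8 = 15
sR = 120/20 = 6
mL = 1·sL + -1/2·sR = 12
mR = 0·sL + 1·sR = 6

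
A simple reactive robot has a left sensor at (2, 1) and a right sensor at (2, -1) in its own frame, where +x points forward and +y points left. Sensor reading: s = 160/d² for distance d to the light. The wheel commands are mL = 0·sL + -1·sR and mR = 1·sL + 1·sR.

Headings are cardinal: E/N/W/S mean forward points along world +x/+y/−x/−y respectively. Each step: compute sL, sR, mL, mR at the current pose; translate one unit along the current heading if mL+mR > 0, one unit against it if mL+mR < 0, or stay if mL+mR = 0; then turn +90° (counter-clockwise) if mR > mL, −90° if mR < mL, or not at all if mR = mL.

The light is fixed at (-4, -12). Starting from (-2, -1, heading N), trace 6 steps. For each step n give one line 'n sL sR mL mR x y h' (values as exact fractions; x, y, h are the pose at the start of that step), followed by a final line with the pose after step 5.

0 16/17 80/89 -80/89 2784/1513 -2 -1 N
1 160/121 160/169 -160/169 46400/20449 -2 0 W
2 20/13 8/5 -8/5 204/65 -3 0 S
3 160/153 160/109 -160/109 41920/16677 -3 -1 E
4 16/17 80/89 -80/89 2784/1513 -2 -1 N
5 160/121 160/169 -160/169 46400/20449 -2 0 W
final -3 0 S

n=0: pose=(-2,-1,N); sL=16/17, sR=80/89; mL=-80/89, mR=2784/1513; mL+mR=16/17 → advance +1; mR−mL=4144/1513 → turn +1·90°
n=1: pose=(-2,0,W); sL=160/121, sR=160/169; mL=-160/169, mR=46400/20449; mL+mR=160/121 → advance +1; mR−mL=65760/20449 → turn +1·90°
n=2: pose=(-3,0,S); sL=20/13, sR=8/5; mL=-8/5, mR=204/65; mL+mR=20/13 → advance +1; mR−mL=308/65 → turn +1·90°
n=3: pose=(-3,-1,E); sL=160/153, sR=160/109; mL=-160/109, mR=41920/16677; mL+mR=160/153 → advance +1; mR−mL=66400/16677 → turn +1·90°
n=4: pose=(-2,-1,N); sL=16/17, sR=80/89; mL=-80/89, mR=2784/1513; mL+mR=16/17 → advance +1; mR−mL=4144/1513 → turn +1·90°
n=5: pose=(-2,0,W); sL=160/121, sR=160/169; mL=-160/169, mR=46400/20449; mL+mR=160/121 → advance +1; mR−mL=65760/20449 → turn +1·90°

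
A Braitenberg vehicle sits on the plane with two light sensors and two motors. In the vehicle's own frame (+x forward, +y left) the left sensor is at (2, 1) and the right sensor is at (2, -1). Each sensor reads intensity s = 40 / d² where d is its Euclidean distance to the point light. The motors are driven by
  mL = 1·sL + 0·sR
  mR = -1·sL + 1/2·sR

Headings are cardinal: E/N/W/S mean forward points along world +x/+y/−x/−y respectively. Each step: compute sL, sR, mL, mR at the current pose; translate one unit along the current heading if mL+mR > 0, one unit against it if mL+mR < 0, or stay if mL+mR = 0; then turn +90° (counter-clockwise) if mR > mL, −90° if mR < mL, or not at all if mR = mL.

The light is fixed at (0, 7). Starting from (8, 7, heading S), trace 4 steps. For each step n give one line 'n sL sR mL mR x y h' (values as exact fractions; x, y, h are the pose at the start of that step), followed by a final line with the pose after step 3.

n=0: pose=(8,7,S); sL=8/17, sR=40/53; mL=8/17, mR=-84/901; mL+mR=20/53 → advance +1; mR−mL=-508/901 → turn -1·90°
n=1: pose=(8,6,W); sL=1, sR=10/9; mL=1, mR=-4/9; mL+mR=5/9 → advance +1; mR−mL=-13/9 → turn -1·90°
n=2: pose=(7,6,N); sL=40/37, sR=8/13; mL=40/37, mR=-372/481; mL+mR=4/13 → advance +1; mR−mL=-892/481 → turn -1·90°
n=3: pose=(7,7,E); sL=20/41, sR=20/41; mL=20/41, mR=-10/41; mL+mR=10/41 → advance +1; mR−mL=-30/41 → turn -1·90°

0 8/17 40/53 8/17 -84/901 8 7 S
1 1 10/9 1 -4/9 8 6 W
2 40/37 8/13 40/37 -372/481 7 6 N
3 20/41 20/41 20/41 -10/41 7 7 E
final 8 7 S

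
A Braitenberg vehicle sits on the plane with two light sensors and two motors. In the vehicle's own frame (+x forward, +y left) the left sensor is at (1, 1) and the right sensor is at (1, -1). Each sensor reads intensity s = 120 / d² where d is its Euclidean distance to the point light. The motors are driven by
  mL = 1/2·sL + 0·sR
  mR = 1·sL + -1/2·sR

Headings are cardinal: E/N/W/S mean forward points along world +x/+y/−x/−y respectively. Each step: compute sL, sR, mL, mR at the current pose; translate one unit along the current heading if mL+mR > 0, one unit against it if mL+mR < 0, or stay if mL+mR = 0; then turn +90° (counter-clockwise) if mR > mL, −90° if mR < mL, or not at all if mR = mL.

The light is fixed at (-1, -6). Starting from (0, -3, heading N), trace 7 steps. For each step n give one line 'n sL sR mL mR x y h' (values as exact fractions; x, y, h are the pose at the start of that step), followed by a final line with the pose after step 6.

0 15/2 6 15/4 9/2 0 -3 N
1 40/3 24/5 20/3 164/15 0 -2 W
2 12 12 6 6 -1 -2 S
3 24 24 12 12 -1 -3 S
4 60 60 30 30 -1 -4 S
5 120 120 60 60 -1 -5 S
6 60 60 30 30 -1 -6 S
final -1 -7 S

n=0: pose=(0,-3,N); sL=15/2, sR=6; mL=15/4, mR=9/2; mL+mR=33/4 → advance +1; mR−mL=3/4 → turn +1·90°
n=1: pose=(0,-2,W); sL=40/3, sR=24/5; mL=20/3, mR=164/15; mL+mR=88/5 → advance +1; mR−mL=64/15 → turn +1·90°
n=2: pose=(-1,-2,S); sL=12, sR=12; mL=6, mR=6; mL+mR=12 → advance +1; mR−mL=0 → turn +0·90°
n=3: pose=(-1,-3,S); sL=24, sR=24; mL=12, mR=12; mL+mR=24 → advance +1; mR−mL=0 → turn +0·90°
n=4: pose=(-1,-4,S); sL=60, sR=60; mL=30, mR=30; mL+mR=60 → advance +1; mR−mL=0 → turn +0·90°
n=5: pose=(-1,-5,S); sL=120, sR=120; mL=60, mR=60; mL+mR=120 → advance +1; mR−mL=0 → turn +0·90°
n=6: pose=(-1,-6,S); sL=60, sR=60; mL=30, mR=30; mL+mR=60 → advance +1; mR−mL=0 → turn +0·90°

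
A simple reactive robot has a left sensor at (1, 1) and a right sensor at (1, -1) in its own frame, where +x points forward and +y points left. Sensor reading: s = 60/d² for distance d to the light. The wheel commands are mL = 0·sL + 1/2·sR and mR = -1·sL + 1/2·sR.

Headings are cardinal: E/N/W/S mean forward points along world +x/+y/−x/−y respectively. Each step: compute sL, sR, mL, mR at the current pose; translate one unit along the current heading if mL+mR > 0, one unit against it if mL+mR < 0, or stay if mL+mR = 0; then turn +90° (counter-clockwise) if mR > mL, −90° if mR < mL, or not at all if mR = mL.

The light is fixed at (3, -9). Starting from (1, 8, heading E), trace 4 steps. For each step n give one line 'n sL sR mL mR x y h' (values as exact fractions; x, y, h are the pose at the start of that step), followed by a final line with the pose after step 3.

0 12/65 60/257 30/257 -1134/16705 1 8 E
1 15/64 3/13 3/26 -99/832 2 8 S
2 60/293 12/73 6/73 -2622/21389 2 9 W
3 30/181 30/181 15/181 -15/181 3 9 N
final 3 9 E

n=0: pose=(1,8,E); sL=12/65, sR=60/257; mL=30/257, mR=-1134/16705; mL+mR=816/16705 → advance +1; mR−mL=-12/65 → turn -1·90°
n=1: pose=(2,8,S); sL=15/64, sR=3/13; mL=3/26, mR=-99/832; mL+mR=-3/832 → advance -1; mR−mL=-15/64 → turn -1·90°
n=2: pose=(2,9,W); sL=60/293, sR=12/73; mL=6/73, mR=-2622/21389; mL+mR=-864/21389 → advance -1; mR−mL=-60/293 → turn -1·90°
n=3: pose=(3,9,N); sL=30/181, sR=30/181; mL=15/181, mR=-15/181; mL+mR=0 → advance +0; mR−mL=-30/181 → turn -1·90°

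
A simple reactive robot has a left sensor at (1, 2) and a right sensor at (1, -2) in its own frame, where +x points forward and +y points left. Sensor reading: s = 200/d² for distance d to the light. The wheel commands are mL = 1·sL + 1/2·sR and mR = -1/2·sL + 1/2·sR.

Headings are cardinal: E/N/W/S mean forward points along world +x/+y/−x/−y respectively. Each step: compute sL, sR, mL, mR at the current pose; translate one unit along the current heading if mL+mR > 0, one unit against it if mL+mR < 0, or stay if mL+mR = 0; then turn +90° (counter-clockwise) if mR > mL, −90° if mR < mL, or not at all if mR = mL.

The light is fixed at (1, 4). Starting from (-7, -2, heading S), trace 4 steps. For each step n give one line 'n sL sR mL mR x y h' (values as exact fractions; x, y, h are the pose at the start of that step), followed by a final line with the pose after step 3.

n=0: pose=(-7,-2,S); sL=40/17, sR=200/149; mL=7660/2533, mR=-1280/2533; mL+mR=6380/2533 → advance +1; mR−mL=-60/17 → turn -1·90°
n=1: pose=(-7,-3,W); sL=100/81, sR=100/53; mL=9350/4293, mR=1400/4293; mL+mR=10750/4293 → advance +1; mR−mL=-50/27 → turn -1·90°
n=2: pose=(-8,-3,N); sL=200/157, sR=40/17; mL=6540/2669, mR=1440/2669; mL+mR=7980/2669 → advance +1; mR−mL=-300/157 → turn -1·90°
n=3: pose=(-8,-2,E); sL=5/2, sR=25/16; mL=105/32, mR=-15/32; mL+mR=45/16 → advance +1; mR−mL=-15/4 → turn -1·90°

0 40/17 200/149 7660/2533 -1280/2533 -7 -2 S
1 100/81 100/53 9350/4293 1400/4293 -7 -3 W
2 200/157 40/17 6540/2669 1440/2669 -8 -3 N
3 5/2 25/16 105/32 -15/32 -8 -2 E
final -7 -2 S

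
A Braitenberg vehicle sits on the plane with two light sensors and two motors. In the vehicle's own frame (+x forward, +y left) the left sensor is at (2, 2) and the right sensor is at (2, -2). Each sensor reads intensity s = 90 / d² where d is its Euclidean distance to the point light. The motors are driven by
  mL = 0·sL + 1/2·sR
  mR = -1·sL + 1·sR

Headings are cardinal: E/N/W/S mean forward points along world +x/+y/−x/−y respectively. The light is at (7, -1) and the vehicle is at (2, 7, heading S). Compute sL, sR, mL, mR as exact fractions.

2 18/17 9/17 -16/17

left sensor world pos  = (4, 5); dL² = 45
right sensor world pos = (0, 5); dR² = 85
sL = 90/45 = 2
sR = 90/85 = 18/17
mL = 0·sL + 1/2·sR = 9/17
mR = -1·sL + 1·sR = -16/17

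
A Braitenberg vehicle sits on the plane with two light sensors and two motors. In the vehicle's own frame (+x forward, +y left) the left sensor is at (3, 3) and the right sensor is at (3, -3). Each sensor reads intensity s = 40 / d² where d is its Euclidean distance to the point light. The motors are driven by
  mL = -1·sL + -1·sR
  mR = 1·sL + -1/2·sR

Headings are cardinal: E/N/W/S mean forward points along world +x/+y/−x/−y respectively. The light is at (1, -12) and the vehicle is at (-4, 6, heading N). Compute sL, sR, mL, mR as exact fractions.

left sensor world pos  = (-7, 9); dL² = 505
right sensor world pos = (-1, 9); dR² = 445
sL = 40/505 = 8/101
sR = 40/445 = 8/89
mL = -1·sL + -1·sR = -1520/8989
mR = 1·sL + -1/2·sR = 308/8989

8/101 8/89 -1520/8989 308/8989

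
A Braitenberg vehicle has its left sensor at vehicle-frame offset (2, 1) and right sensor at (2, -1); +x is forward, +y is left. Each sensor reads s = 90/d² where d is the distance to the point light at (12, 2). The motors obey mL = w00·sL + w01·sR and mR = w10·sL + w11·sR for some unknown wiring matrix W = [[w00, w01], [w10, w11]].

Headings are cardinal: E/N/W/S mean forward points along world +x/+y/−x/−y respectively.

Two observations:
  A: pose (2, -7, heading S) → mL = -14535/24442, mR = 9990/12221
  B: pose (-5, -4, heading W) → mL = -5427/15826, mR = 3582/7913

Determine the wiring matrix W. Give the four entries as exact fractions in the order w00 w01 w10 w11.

-1/2 -1 1 1

obs A: pose=(2,-7,S) → sL=45/101, sR=45/121, mL=-14535/24442, mR=9990/12221
obs B: pose=(-5,-4,W) → sL=9/41, sR=45/193, mL=-5427/15826, mR=3582/7913
sensor matrix S = [[45/101, 45/121], [9/41, 45/193]]; det S = 2151360/96704773
solve [mL_A; mL_B] = S·[w00; w01] and [mR_A; mR_B] = S·[w10; w11]:
  w00 = -1/2, w01 = -1, w10 = 1, w11 = 1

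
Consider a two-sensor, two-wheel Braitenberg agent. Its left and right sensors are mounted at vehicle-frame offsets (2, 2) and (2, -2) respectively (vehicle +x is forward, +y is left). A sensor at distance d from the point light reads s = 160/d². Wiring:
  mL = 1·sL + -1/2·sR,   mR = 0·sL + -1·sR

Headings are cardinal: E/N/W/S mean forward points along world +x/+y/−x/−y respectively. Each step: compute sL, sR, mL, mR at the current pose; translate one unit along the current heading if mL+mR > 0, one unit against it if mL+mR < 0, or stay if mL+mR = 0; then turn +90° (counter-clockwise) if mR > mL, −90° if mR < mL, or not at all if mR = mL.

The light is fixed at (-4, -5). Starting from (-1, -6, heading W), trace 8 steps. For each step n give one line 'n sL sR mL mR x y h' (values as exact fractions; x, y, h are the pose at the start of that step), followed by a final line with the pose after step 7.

n=0: pose=(-1,-6,W); sL=16, sR=80; mL=-24, mR=-80; mL+mR=-104 → advance -1; mR−mL=-56 → turn -1·90°
n=1: pose=(0,-6,N); sL=32, sR=160/37; mL=1104/37, mR=-160/37; mL+mR=944/37 → advance +1; mR−mL=-1264/37 → turn -1·90°
n=2: pose=(0,-5,E); sL=4, sR=4; mL=2, mR=-4; mL+mR=-2 → advance -1; mR−mL=-6 → turn -1·90°
n=3: pose=(-1,-5,S); sL=160/29, sR=32; mL=-304/29, mR=-32; mL+mR=-1232/29 → advance -1; mR−mL=-624/29 → turn -1·90°
n=4: pose=(-1,-4,W); sL=80, sR=16; mL=72, mR=-16; mL+mR=56 → advance +1; mR−mL=-88 → turn -1·90°
n=5: pose=(-2,-4,N); sL=160/9, sR=32/5; mL=656/45, mR=-32/5; mL+mR=368/45 → advance +1; mR−mL=-944/45 → turn -1·90°
n=6: pose=(-2,-3,E); sL=5, sR=10; mL=0, mR=-10; mL+mR=-10 → advance -1; mR−mL=-10 → turn -1·90°
n=7: pose=(-3,-3,S); sL=160/9, sR=160; mL=-560/9, mR=-160; mL+mR=-2000/9 → advance -1; mR−mL=-880/9 → turn -1·90°

0 16 80 -24 -80 -1 -6 W
1 32 160/37 1104/37 -160/37 0 -6 N
2 4 4 2 -4 0 -5 E
3 160/29 32 -304/29 -32 -1 -5 S
4 80 16 72 -16 -1 -4 W
5 160/9 32/5 656/45 -32/5 -2 -4 N
6 5 10 0 -10 -2 -3 E
7 160/9 160 -560/9 -160 -3 -3 S
final -3 -2 W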